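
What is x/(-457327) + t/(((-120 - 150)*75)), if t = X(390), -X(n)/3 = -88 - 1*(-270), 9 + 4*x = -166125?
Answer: 363584639/3086957250 ≈ 0.11778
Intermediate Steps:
x = -83067/2 (x = -9/4 + (¼)*(-166125) = -9/4 - 166125/4 = -83067/2 ≈ -41534.)
X(n) = -546 (X(n) = -3*(-88 - 1*(-270)) = -3*(-88 + 270) = -3*182 = -546)
t = -546
x/(-457327) + t/(((-120 - 150)*75)) = -83067/2/(-457327) - 546*1/(75*(-120 - 150)) = -83067/2*(-1/457327) - 546/((-270*75)) = 83067/914654 - 546/(-20250) = 83067/914654 - 546*(-1/20250) = 83067/914654 + 91/3375 = 363584639/3086957250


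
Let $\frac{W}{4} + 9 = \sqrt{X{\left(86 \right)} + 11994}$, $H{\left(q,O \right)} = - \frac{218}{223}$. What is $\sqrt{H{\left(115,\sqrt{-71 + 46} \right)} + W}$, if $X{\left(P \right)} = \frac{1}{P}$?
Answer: $\frac{\sqrt{-3400048442 + 4276694 \sqrt{88707710}}}{9589} \approx 20.027$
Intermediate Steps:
$H{\left(q,O \right)} = - \frac{218}{223}$ ($H{\left(q,O \right)} = \left(-218\right) \frac{1}{223} = - \frac{218}{223}$)
$W = -36 + \frac{2 \sqrt{88707710}}{43}$ ($W = -36 + 4 \sqrt{\frac{1}{86} + 11994} = -36 + 4 \sqrt{\frac{1031485}{86}} = -36 + 4 \frac{\sqrt{88707710}}{86} = -36 + \frac{2 \sqrt{88707710}}{43} \approx 402.07$)
$\sqrt{H{\left(115,\sqrt{-71 + 46} \right)} + W} = \sqrt{- \frac{218}{223} - \left(36 - \frac{2 \sqrt{88707710}}{43}\right)} = \sqrt{- \frac{8246}{223} + \frac{2 \sqrt{88707710}}{43}}$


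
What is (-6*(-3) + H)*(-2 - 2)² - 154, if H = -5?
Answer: 54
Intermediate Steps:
(-6*(-3) + H)*(-2 - 2)² - 154 = (-6*(-3) - 5)*(-2 - 2)² - 154 = (18 - 5)*(-4)² - 154 = 13*16 - 154 = 208 - 154 = 54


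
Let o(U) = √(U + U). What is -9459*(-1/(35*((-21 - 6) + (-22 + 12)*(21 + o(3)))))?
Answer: -747261/648305 + 6306*√6/129661 ≈ -1.0335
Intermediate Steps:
o(U) = √2*√U (o(U) = √(2*U) = √2*√U)
-9459*(-1/(35*((-21 - 6) + (-22 + 12)*(21 + o(3))))) = -9459*(-1/(35*((-21 - 6) + (-22 + 12)*(21 + √2*√3)))) = -9459*(-1/(35*(-27 - 10*(21 + √6)))) = -9459*(-1/(35*(-27 + (-210 - 10*√6)))) = -9459*(-1/(35*(-237 - 10*√6))) = -9459/(8295 + 350*√6)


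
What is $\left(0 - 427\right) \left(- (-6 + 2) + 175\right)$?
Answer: $-76433$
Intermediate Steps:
$\left(0 - 427\right) \left(- (-6 + 2) + 175\right) = - 427 \left(\left(-1\right) \left(-4\right) + 175\right) = - 427 \left(4 + 175\right) = \left(-427\right) 179 = -76433$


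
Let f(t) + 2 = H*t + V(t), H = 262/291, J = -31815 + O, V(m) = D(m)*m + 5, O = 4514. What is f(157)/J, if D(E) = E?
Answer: -7214866/7944591 ≈ -0.90815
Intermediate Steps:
V(m) = 5 + m**2 (V(m) = m*m + 5 = m**2 + 5 = 5 + m**2)
J = -27301 (J = -31815 + 4514 = -27301)
H = 262/291 (H = 262*(1/291) = 262/291 ≈ 0.90034)
f(t) = 3 + t**2 + 262*t/291 (f(t) = -2 + (262*t/291 + (5 + t**2)) = -2 + (5 + t**2 + 262*t/291) = 3 + t**2 + 262*t/291)
f(157)/J = (3 + 157**2 + (262/291)*157)/(-27301) = (3 + 24649 + 41134/291)*(-1/27301) = (7214866/291)*(-1/27301) = -7214866/7944591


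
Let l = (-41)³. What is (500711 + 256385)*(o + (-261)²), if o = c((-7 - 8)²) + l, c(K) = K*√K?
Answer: 1949522200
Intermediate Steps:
l = -68921
c(K) = K^(3/2)
o = -65546 (o = ((-7 - 8)²)^(3/2) - 68921 = ((-15)²)^(3/2) - 68921 = 225^(3/2) - 68921 = 3375 - 68921 = -65546)
(500711 + 256385)*(o + (-261)²) = (500711 + 256385)*(-65546 + (-261)²) = 757096*(-65546 + 68121) = 757096*2575 = 1949522200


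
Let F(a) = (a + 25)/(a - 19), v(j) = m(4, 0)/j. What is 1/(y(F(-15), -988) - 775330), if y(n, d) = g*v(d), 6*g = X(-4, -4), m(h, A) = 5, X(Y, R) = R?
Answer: -1482/1149039055 ≈ -1.2898e-6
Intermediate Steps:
g = -⅔ (g = (⅙)*(-4) = -⅔ ≈ -0.66667)
v(j) = 5/j
F(a) = (25 + a)/(-19 + a)
y(n, d) = -10/(3*d)
1/(y(F(-15), -988) - 775330) = 1/(-10/3/(-988) - 775330) = 1/(-10/3*(-1/988) - 775330) = 1/(5/1482 - 775330) = 1/(-1149039055/1482) = -1482/1149039055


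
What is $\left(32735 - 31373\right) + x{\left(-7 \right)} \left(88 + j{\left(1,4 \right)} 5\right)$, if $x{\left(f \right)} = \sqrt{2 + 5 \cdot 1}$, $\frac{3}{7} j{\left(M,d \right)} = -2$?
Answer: $1362 + \frac{194 \sqrt{7}}{3} \approx 1533.1$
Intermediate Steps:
$j{\left(M,d \right)} = - \frac{14}{3}$ ($j{\left(M,d \right)} = \frac{7}{3} \left(-2\right) = - \frac{14}{3}$)
$x{\left(f \right)} = \sqrt{7}$ ($x{\left(f \right)} = \sqrt{2 + 5} = \sqrt{7}$)
$\left(32735 - 31373\right) + x{\left(-7 \right)} \left(88 + j{\left(1,4 \right)} 5\right) = \left(32735 - 31373\right) + \sqrt{7} \left(88 - \frac{70}{3}\right) = 1362 + \sqrt{7} \left(88 - \frac{70}{3}\right) = 1362 + \sqrt{7} \cdot \frac{194}{3} = 1362 + \frac{194 \sqrt{7}}{3}$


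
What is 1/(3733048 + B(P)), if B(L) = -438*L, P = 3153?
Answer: 1/2352034 ≈ 4.2516e-7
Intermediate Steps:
1/(3733048 + B(P)) = 1/(3733048 - 438*3153) = 1/(3733048 - 1381014) = 1/2352034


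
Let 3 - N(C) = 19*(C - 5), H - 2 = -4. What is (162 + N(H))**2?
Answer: 88804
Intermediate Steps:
H = -2 (H = 2 - 4 = -2)
N(C) = 98 - 19*C (N(C) = 3 - 19*(C - 5) = 3 - 19*(-5 + C) = 3 - (-95 + 19*C) = 3 + (95 - 19*C) = 98 - 19*C)
(162 + N(H))**2 = (162 + (98 - 19*(-2)))**2 = (162 + (98 + 38))**2 = (162 + 136)**2 = 298**2 = 88804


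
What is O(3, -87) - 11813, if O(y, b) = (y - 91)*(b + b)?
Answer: 3499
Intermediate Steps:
O(y, b) = 2*b*(-91 + y) (O(y, b) = (-91 + y)*(2*b) = 2*b*(-91 + y))
O(3, -87) - 11813 = 2*(-87)*(-91 + 3) - 11813 = 2*(-87)*(-88) - 11813 = 15312 - 11813 = 3499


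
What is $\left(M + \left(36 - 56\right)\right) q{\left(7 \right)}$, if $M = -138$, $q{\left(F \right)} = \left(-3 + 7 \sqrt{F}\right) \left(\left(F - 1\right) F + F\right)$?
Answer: $23226 - 54194 \sqrt{7} \approx -1.2016 \cdot 10^{5}$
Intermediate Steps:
$q{\left(F \right)} = \left(-3 + 7 \sqrt{F}\right) \left(F + F \left(-1 + F\right)\right)$ ($q{\left(F \right)} = \left(-3 + 7 \sqrt{F}\right) \left(\left(-1 + F\right) F + F\right) = \left(-3 + 7 \sqrt{F}\right) \left(F \left(-1 + F\right) + F\right) = \left(-3 + 7 \sqrt{F}\right) \left(F + F \left(-1 + F\right)\right)$)
$\left(M + \left(36 - 56\right)\right) q{\left(7 \right)} = \left(-138 + \left(36 - 56\right)\right) \left(- 3 \cdot 7^{2} + 7 \cdot 7^{\frac{5}{2}}\right) = \left(-138 - 20\right) \left(\left(-3\right) 49 + 7 \cdot 49 \sqrt{7}\right) = - 158 \left(-147 + 343 \sqrt{7}\right) = 23226 - 54194 \sqrt{7}$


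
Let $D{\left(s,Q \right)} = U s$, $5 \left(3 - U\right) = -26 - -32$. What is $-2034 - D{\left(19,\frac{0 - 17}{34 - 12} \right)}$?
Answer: $- \frac{10341}{5} \approx -2068.2$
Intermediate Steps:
$U = \frac{9}{5}$ ($U = 3 - \frac{-26 - -32}{5} = 3 - \frac{-26 + 32}{5} = 3 - \frac{6}{5} = \frac{9}{5} \approx 1.8$)
$D{\left(s,Q \right)} = \frac{9 s}{5}$
$-2034 - D{\left(19,\frac{0 - 17}{34 - 12} \right)} = -2034 - \frac{9}{5} \cdot 19 = -2034 - \frac{171}{5} = - \frac{10341}{5}$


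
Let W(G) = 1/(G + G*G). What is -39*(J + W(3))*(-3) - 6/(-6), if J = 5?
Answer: 2383/4 ≈ 595.75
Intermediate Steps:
W(G) = 1/(G + G²)
-39*(J + W(3))*(-3) - 6/(-6) = -39*(5 + 1/(3*(1 + 3)))*(-3) - 6/(-6) = -39*(5 + (⅓)/4)*(-3) - 6*(-⅙) = -39*(5 + (⅓)*(¼))*(-3) + 1 = -39*(5 + 1/12)*(-3) + 1 = -793*(-3)/4 + 1 = -39*(-61/4) + 1 = 2379/4 + 1 = 2383/4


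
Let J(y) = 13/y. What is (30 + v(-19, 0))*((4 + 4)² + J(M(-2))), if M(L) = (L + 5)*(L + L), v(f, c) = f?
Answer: 8305/12 ≈ 692.08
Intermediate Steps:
M(L) = 2*L*(5 + L) (M(L) = (5 + L)*(2*L) = 2*L*(5 + L))
(30 + v(-19, 0))*((4 + 4)² + J(M(-2))) = (30 - 19)*((4 + 4)² + 13/((2*(-2)*(5 - 2)))) = 11*(8² + 13/((2*(-2)*3))) = 11*(64 + 13/(-12)) = 11*(64 + 13*(-1/12)) = 11*(64 - 13/12) = 11*(755/12) = 8305/12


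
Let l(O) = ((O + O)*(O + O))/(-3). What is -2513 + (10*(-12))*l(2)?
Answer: -1873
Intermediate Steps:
l(O) = -4*O²/3 (l(O) = ((2*O)*(2*O))*(-⅓) = (4*O²)*(-⅓) = -4*O²/3)
-2513 + (10*(-12))*l(2) = -2513 + (10*(-12))*(-4/3*2²) = -2513 - (-160)*4 = -2513 - 120*(-16/3) = -2513 + 640 = -1873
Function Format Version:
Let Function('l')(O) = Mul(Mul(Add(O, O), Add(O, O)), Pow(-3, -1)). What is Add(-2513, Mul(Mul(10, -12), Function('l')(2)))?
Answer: -1873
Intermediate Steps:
Function('l')(O) = Mul(Rational(-4, 3), Pow(O, 2)) (Function('l')(O) = Mul(Mul(Mul(2, O), Mul(2, O)), Rational(-1, 3)) = Mul(Mul(4, Pow(O, 2)), Rational(-1, 3)) = Mul(Rational(-4, 3), Pow(O, 2)))
Add(-2513, Mul(Mul(10, -12), Function('l')(2))) = Add(-2513, Mul(Mul(10, -12), Mul(Rational(-4, 3), Pow(2, 2)))) = Add(-2513, Mul(-120, Mul(Rational(-4, 3), 4))) = Add(-2513, Mul(-120, Rational(-16, 3))) = Add(-2513, 640) = -1873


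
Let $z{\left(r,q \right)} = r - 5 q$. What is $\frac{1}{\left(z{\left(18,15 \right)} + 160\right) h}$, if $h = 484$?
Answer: $\frac{1}{49852} \approx 2.0059 \cdot 10^{-5}$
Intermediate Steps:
$\frac{1}{\left(z{\left(18,15 \right)} + 160\right) h} = \frac{1}{\left(\left(18 - 75\right) + 160\right) 484} = \frac{1}{\left(-57 + 160\right) 484} = \frac{1}{103 \cdot 484} = \frac{1}{49852}$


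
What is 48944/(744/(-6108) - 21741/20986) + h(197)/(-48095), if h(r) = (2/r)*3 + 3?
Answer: -4953510254501177737/117176652294215 ≈ -42274.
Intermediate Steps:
h(r) = 3 + 6/r (h(r) = 6/r + 3 = 3 + 6/r)
48944/(744/(-6108) - 21741/20986) + h(197)/(-48095) = 48944/(744/(-6108) - 21741/20986) + (3 + 6/197)/(-48095) = 48944/(744*(-1/6108) - 21741*1/20986) + (3 + 6*(1/197))*(-1/48095) = 48944/(-62/509 - 21741/20986) + (3 + 6/197)*(-1/48095) = 48944/(-12367301/10681874) + (597/197)*(-1/48095) = 48944*(-10681874/12367301) - 597/9474715 = -522813641056/12367301 - 597/9474715 = -4953510254501177737/117176652294215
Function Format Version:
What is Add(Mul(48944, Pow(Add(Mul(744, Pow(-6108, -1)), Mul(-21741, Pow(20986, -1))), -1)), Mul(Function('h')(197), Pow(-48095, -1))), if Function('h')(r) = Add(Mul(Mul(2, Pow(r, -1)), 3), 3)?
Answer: Rational(-4953510254501177737, 117176652294215) ≈ -42274.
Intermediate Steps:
Function('h')(r) = Add(3, Mul(6, Pow(r, -1))) (Function('h')(r) = Add(Mul(6, Pow(r, -1)), 3) = Add(3, Mul(6, Pow(r, -1))))
Add(Mul(48944, Pow(Add(Mul(744, Pow(-6108, -1)), Mul(-21741, Pow(20986, -1))), -1)), Mul(Function('h')(197), Pow(-48095, -1))) = Add(Mul(48944, Pow(Add(Mul(744, Pow(-6108, -1)), Mul(-21741, Pow(20986, -1))), -1)), Mul(Add(3, Mul(6, Pow(197, -1))), Pow(-48095, -1))) = Add(Mul(48944, Pow(Add(Mul(744, Rational(-1, 6108)), Mul(-21741, Rational(1, 20986))), -1)), Mul(Add(3, Mul(6, Rational(1, 197))), Rational(-1, 48095))) = Add(Mul(48944, Pow(Add(Rational(-62, 509), Rational(-21741, 20986)), -1)), Mul(Add(3, Rational(6, 197)), Rational(-1, 48095))) = Add(Mul(48944, Pow(Rational(-12367301, 10681874), -1)), Mul(Rational(597, 197), Rational(-1, 48095))) = Add(Mul(48944, Rational(-10681874, 12367301)), Rational(-597, 9474715)) = Add(Rational(-522813641056, 12367301), Rational(-597, 9474715)) = Rational(-4953510254501177737, 117176652294215)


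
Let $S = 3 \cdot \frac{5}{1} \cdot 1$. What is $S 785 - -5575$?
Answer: $17350$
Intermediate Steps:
$S = 15$ ($S = 3 \cdot 5 \cdot 1 \cdot 1 = 3 \cdot 5 \cdot 1 = 15 \cdot 1 = 15$)
$S 785 - -5575 = 15 \cdot 785 - -5575 = 11775 + 5575 = 17350$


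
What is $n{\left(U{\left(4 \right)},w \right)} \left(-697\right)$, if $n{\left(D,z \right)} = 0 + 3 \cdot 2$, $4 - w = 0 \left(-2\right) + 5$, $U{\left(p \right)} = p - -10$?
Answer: $-4182$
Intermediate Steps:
$U{\left(p \right)} = 10 + p$ ($U{\left(p \right)} = p + 10 = 10 + p$)
$w = -1$ ($w = 4 - \left(0 \left(-2\right) + 5\right) = 4 - \left(0 + 5\right) = 4 - 5 = -1$)
$n{\left(D,z \right)} = 6$ ($n{\left(D,z \right)} = 0 + 6 = 6$)
$n{\left(U{\left(4 \right)},w \right)} \left(-697\right) = 6 \left(-697\right) = -4182$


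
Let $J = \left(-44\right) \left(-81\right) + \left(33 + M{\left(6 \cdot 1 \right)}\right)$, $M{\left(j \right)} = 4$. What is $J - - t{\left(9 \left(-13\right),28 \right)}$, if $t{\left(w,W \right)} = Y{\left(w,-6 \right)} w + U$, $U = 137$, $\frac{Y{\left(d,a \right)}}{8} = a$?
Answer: $9354$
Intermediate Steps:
$Y{\left(d,a \right)} = 8 a$
$t{\left(w,W \right)} = 137 - 48 w$ ($t{\left(w,W \right)} = 8 \left(-6\right) w + 137 = - 48 w + 137 = 137 - 48 w$)
$J = 3601$ ($J = \left(-44\right) \left(-81\right) + \left(33 + 4\right) = 3564 + 37 = 3601$)
$J - - t{\left(9 \left(-13\right),28 \right)} = 3601 - - (137 - 48 \cdot 9 \left(-13\right)) = 3601 - - (137 - -5616) = 3601 - - (137 + 5616) = 3601 - \left(-1\right) 5753 = 3601 - -5753 = 3601 + 5753 = 9354$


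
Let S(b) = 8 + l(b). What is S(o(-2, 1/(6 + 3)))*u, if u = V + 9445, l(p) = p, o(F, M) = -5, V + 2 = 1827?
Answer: 33810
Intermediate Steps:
V = 1825 (V = -2 + 1827 = 1825)
u = 11270 (u = 1825 + 9445 = 11270)
S(b) = 8 + b
S(o(-2, 1/(6 + 3)))*u = (8 - 5)*11270 = 3*11270 = 33810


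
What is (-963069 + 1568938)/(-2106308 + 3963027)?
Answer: 605869/1856719 ≈ 0.32631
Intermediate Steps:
(-963069 + 1568938)/(-2106308 + 3963027) = 605869/1856719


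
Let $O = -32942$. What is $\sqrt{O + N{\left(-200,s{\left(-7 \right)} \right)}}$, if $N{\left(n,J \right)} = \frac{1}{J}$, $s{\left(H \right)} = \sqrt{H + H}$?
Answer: $\frac{\sqrt{-6456632 - 14 i \sqrt{14}}}{14} \approx 0.00073626 - 181.5 i$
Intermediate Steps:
$s{\left(H \right)} = \sqrt{2} \sqrt{H}$ ($s{\left(H \right)} = \sqrt{2 H} = \sqrt{2} \sqrt{H}$)
$\sqrt{O + N{\left(-200,s{\left(-7 \right)} \right)}} = \sqrt{-32942 + \frac{1}{\sqrt{2} \sqrt{-7}}} = \sqrt{-32942 + \frac{1}{\sqrt{2} i \sqrt{7}}} = \sqrt{-32942 + \frac{1}{i \sqrt{14}}} = \sqrt{-32942 - \frac{i \sqrt{14}}{14}}$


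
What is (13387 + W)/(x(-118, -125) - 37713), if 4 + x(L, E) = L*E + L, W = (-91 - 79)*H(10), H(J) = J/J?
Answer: -13217/23085 ≈ -0.57254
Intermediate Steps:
H(J) = 1
W = -170 (W = (-91 - 79)*1 = -170*1 = -170)
x(L, E) = -4 + L + E*L (x(L, E) = -4 + (L*E + L) = -4 + (E*L + L) = -4 + (L + E*L) = -4 + L + E*L)
(13387 + W)/(x(-118, -125) - 37713) = (13387 - 170)/((-4 - 118 - 125*(-118)) - 37713) = 13217/((-4 - 118 + 14750) - 37713) = 13217/(14628 - 37713) = 13217/(-23085) = 13217*(-1/23085) = -13217/23085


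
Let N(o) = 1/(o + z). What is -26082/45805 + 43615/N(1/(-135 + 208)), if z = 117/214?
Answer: 17490200878621/715565710 ≈ 24442.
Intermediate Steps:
z = 117/214 (z = 117*(1/214) = 117/214 ≈ 0.54673)
N(o) = 1/(117/214 + o) (N(o) = 1/(o + 117/214) = 1/(117/214 + o))
-26082/45805 + 43615/N(1/(-135 + 208)) = -26082/45805 + 43615/((214/(117 + 214/(-135 + 208)))) = -26082*1/45805 + 43615/((214/(117 + 214/73))) = -26082/45805 + 43615/((214/(117 + 214*(1/73)))) = -26082/45805 + 43615/((214/(117 + 214/73))) = -26082/45805 + 43615/((214/(8755/73))) = -26082/45805 + 43615/((214*(73/8755))) = -26082/45805 + 43615/(15622/8755) = -26082/45805 + 43615*(8755/15622) = -26082/45805 + 381849325/15622 = 17490200878621/715565710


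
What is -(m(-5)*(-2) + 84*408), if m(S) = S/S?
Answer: -34270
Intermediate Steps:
m(S) = 1
-(m(-5)*(-2) + 84*408) = -(1*(-2) + 84*408) = -(-2 + 34272) = -1*34270 = -34270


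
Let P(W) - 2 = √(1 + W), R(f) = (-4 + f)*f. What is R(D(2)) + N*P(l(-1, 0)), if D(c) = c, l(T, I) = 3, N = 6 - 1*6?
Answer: -4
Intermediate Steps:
N = 0 (N = 6 - 6 = 0)
R(f) = f*(-4 + f)
P(W) = 2 + √(1 + W)
R(D(2)) + N*P(l(-1, 0)) = 2*(-4 + 2) + 0*(2 + √(1 + 3)) = 2*(-2) + 0*(2 + √4) = -4 + 0*(2 + 2) = -4 + 0*4 = -4 + 0 = -4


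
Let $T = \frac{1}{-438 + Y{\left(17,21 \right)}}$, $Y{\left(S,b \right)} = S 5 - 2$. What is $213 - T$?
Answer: $\frac{75616}{355} \approx 213.0$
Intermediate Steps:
$Y{\left(S,b \right)} = -2 + 5 S$ ($Y{\left(S,b \right)} = 5 S - 2 = -2 + 5 S$)
$T = - \frac{1}{355}$ ($T = \frac{1}{-438 + \left(-2 + 5 \cdot 17\right)} = \frac{1}{-438 + \left(-2 + 85\right)} = \frac{1}{-438 + 83} = \frac{1}{-355} = - \frac{1}{355} \approx -0.0028169$)
$213 - T = 213 - - \frac{1}{355} = 213 + \frac{1}{355} = \frac{75616}{355}$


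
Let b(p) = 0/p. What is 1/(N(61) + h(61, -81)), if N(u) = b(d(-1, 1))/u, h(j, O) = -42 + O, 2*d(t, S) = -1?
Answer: -1/123 ≈ -0.0081301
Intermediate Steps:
d(t, S) = -1/2 (d(t, S) = (1/2)*(-1) = -1/2)
b(p) = 0
N(u) = 0 (N(u) = 0/u = 0)
1/(N(61) + h(61, -81)) = 1/(0 + (-42 - 81)) = 1/(0 - 123) = 1/(-123) = -1/123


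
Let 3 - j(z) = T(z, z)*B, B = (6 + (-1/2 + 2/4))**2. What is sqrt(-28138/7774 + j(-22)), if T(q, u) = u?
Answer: 64*sqrt(17273)/299 ≈ 28.131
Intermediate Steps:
B = 36 (B = (6 + (-1*1/2 + 2*(1/4)))**2 = (6 + (-1/2 + 1/2))**2 = (6 + 0)**2 = 6**2 = 36)
j(z) = 3 - 36*z (j(z) = 3 - z*36 = 3 - 36*z)
sqrt(-28138/7774 + j(-22)) = sqrt(-28138/7774 + (3 - 36*(-22))) = sqrt(-28138*1/7774 + (3 + 792)) = sqrt(-14069/3887 + 795) = sqrt(3076096/3887) = 64*sqrt(17273)/299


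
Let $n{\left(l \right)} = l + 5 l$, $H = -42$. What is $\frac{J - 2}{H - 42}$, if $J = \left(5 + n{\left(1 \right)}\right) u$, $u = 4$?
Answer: $- \frac{1}{2} \approx -0.5$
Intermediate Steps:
$n{\left(l \right)} = 6 l$
$J = 44$ ($J = \left(5 + 6 \cdot 1\right) 4 = \left(5 + 6\right) 4 = 11 \cdot 4 = 44$)
$\frac{J - 2}{H - 42} = \frac{44 - 2}{-42 - 42} = \frac{42}{-84} = 42 \left(- \frac{1}{84}\right) = - \frac{1}{2}$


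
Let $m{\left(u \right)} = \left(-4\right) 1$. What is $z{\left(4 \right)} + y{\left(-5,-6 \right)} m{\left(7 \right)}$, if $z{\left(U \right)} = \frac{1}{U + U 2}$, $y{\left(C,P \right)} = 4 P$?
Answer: $\frac{1153}{12} \approx 96.083$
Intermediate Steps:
$m{\left(u \right)} = -4$
$z{\left(U \right)} = \frac{1}{3 U}$ ($z{\left(U \right)} = \frac{1}{U + 2 U} = \frac{1}{3 U}$)
$z{\left(4 \right)} + y{\left(-5,-6 \right)} m{\left(7 \right)} = \frac{1}{3 \cdot 4} + 4 \left(-6\right) \left(-4\right) = \frac{1}{3} \cdot \frac{1}{4} - -96 = \frac{1}{12} + 96 = \frac{1153}{12}$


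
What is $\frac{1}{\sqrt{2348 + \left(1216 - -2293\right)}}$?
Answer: $\frac{\sqrt{5857}}{5857} \approx 0.013067$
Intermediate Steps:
$\frac{1}{\sqrt{2348 + \left(1216 - -2293\right)}} = \frac{1}{\sqrt{2348 + \left(1216 + 2293\right)}} = \frac{1}{\sqrt{2348 + 3509}} = \frac{1}{\sqrt{5857}} = \frac{\sqrt{5857}}{5857}$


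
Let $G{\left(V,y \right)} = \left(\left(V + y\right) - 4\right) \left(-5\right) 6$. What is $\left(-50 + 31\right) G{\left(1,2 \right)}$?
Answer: $-570$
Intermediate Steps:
$G{\left(V,y \right)} = 120 - 30 V - 30 y$ ($G{\left(V,y \right)} = \left(-4 + V + y\right) \left(-5\right) 6 = \left(20 - 5 V - 5 y\right) 6 = 120 - 30 V - 30 y$)
$\left(-50 + 31\right) G{\left(1,2 \right)} = \left(-50 + 31\right) \left(120 - 30 - 60\right) = - 19 \left(120 - 30 - 60\right) = \left(-19\right) 30 = -570$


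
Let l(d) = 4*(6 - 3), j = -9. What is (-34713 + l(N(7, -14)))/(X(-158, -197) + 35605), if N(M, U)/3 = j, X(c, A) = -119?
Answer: -34701/35486 ≈ -0.97788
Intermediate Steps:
N(M, U) = -27 (N(M, U) = 3*(-9) = -27)
l(d) = 12 (l(d) = 4*3 = 12)
(-34713 + l(N(7, -14)))/(X(-158, -197) + 35605) = (-34713 + 12)/(-119 + 35605) = -34701/35486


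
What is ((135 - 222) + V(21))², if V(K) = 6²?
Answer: 2601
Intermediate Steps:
V(K) = 36
((135 - 222) + V(21))² = ((135 - 222) + 36)² = (-87 + 36)² = (-51)² = 2601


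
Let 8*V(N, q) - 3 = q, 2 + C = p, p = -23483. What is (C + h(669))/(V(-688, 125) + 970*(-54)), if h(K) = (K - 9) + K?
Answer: 5539/13091 ≈ 0.42312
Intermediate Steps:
C = -23485 (C = -2 - 23483 = -23485)
V(N, q) = 3/8 + q/8
h(K) = -9 + 2*K (h(K) = (-9 + K) + K = -9 + 2*K)
(C + h(669))/(V(-688, 125) + 970*(-54)) = (-23485 + (-9 + 2*669))/((3/8 + (⅛)*125) + 970*(-54)) = (-23485 + (-9 + 1338))/((3/8 + 125/8) - 52380) = (-23485 + 1329)/(16 - 52380) = -22156/(-52364) = -22156*(-1/52364) = 5539/13091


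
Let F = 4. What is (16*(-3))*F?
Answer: -192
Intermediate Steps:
(16*(-3))*F = (16*(-3))*4 = -48*4 = -192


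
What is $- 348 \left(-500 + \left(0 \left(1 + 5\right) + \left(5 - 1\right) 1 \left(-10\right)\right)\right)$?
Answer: $187920$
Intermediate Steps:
$- 348 \left(-500 + \left(0 \left(1 + 5\right) + \left(5 - 1\right) 1 \left(-10\right)\right)\right) = - 348 \left(-500 + \left(0 \cdot 6 + 4 \cdot 1 \left(-10\right)\right)\right) = - 348 \left(-500 + \left(0 + 4 \left(-10\right)\right)\right) = - 348 \left(-500 + \left(0 - 40\right)\right) = - 348 \left(-500 - 40\right) = \left(-348\right) \left(-540\right) = 187920$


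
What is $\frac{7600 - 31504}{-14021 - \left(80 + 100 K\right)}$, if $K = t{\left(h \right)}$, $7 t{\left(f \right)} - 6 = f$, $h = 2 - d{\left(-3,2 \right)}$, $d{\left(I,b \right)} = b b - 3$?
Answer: $\frac{23904}{14201} \approx 1.6833$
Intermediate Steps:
$d{\left(I,b \right)} = -3 + b^{2}$ ($d{\left(I,b \right)} = b^{2} - 3 = -3 + b^{2}$)
$h = 1$ ($h = 2 - \left(-3 + 2^{2}\right) = 2 - \left(-3 + 4\right) = 2 - 1 = 1$)
$t{\left(f \right)} = \frac{6}{7} + \frac{f}{7}$
$K = 1$ ($K = \frac{6}{7} + \frac{1}{7} \cdot 1 = \frac{6}{7} + \frac{1}{7} = 1$)
$\frac{7600 - 31504}{-14021 - \left(80 + 100 K\right)} = \frac{7600 - 31504}{-14021 - 180} = - \frac{23904}{-14021 - 180} = - \frac{23904}{-14201} = \left(-23904\right) \left(- \frac{1}{14201}\right) = \frac{23904}{14201}$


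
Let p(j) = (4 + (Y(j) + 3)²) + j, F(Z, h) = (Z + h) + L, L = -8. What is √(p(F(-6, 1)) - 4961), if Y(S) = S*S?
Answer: √24614 ≈ 156.89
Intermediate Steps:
Y(S) = S²
F(Z, h) = -8 + Z + h (F(Z, h) = (Z + h) - 8 = -8 + Z + h)
p(j) = 4 + j + (3 + j²)² (p(j) = (4 + (j² + 3)²) + j = (4 + (3 + j²)²) + j = 4 + j + (3 + j²)²)
√(p(F(-6, 1)) - 4961) = √((4 + (-8 - 6 + 1) + (3 + (-8 - 6 + 1)²)²) - 4961) = √((4 - 13 + (3 + (-13)²)²) - 4961) = √((4 - 13 + (3 + 169)²) - 4961) = √((4 - 13 + 172²) - 4961) = √((4 - 13 + 29584) - 4961) = √(29575 - 4961) = √24614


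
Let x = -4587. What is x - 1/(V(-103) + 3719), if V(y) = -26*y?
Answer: -29343040/6397 ≈ -4587.0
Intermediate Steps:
x - 1/(V(-103) + 3719) = -4587 - 1/(-26*(-103) + 3719) = -4587 - 1/(2678 + 3719) = -4587 - 1/6397 = -29343040/6397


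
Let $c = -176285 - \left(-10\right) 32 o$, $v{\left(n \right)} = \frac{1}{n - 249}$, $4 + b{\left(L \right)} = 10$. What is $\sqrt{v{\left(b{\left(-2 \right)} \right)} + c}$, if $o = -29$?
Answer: $\frac{2 i \sqrt{33819222}}{27} \approx 430.77 i$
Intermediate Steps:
$b{\left(L \right)} = 6$ ($b{\left(L \right)} = -4 + 10 = 6$)
$v{\left(n \right)} = \frac{1}{-249 + n}$
$c = -185565$ ($c = -176285 - \left(-10\right) 32 \left(-29\right) = -176285 - \left(-320\right) \left(-29\right) = -176285 - 9280 = -185565$)
$\sqrt{v{\left(b{\left(-2 \right)} \right)} + c} = \sqrt{\frac{1}{-249 + 6} - 185565} = \sqrt{\frac{1}{-243} - 185565} = \sqrt{- \frac{1}{243} - 185565} = \sqrt{- \frac{45092296}{243}} = \frac{2 i \sqrt{33819222}}{27}$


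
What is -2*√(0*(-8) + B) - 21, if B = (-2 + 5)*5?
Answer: -21 - 2*√15 ≈ -28.746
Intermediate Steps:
B = 15 (B = 3*5 = 15)
-2*√(0*(-8) + B) - 21 = -2*√(0*(-8) + 15) - 21 = -2*√(0 + 15) - 21 = -2*√15 - 21 = -21 - 2*√15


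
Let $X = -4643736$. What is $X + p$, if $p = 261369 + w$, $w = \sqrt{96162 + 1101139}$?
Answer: $-4382367 + \sqrt{1197301} \approx -4.3813 \cdot 10^{6}$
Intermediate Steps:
$w = \sqrt{1197301} \approx 1094.2$
$p = 261369 + \sqrt{1197301} \approx 2.6246 \cdot 10^{5}$
$X + p = -4643736 + \left(261369 + \sqrt{1197301}\right) = -4382367 + \sqrt{1197301}$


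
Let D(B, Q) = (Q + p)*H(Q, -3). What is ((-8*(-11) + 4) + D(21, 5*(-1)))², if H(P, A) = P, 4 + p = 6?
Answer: 11449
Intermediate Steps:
p = 2 (p = -4 + 6 = 2)
D(B, Q) = Q*(2 + Q) (D(B, Q) = (Q + 2)*Q = (2 + Q)*Q = Q*(2 + Q))
((-8*(-11) + 4) + D(21, 5*(-1)))² = ((-8*(-11) + 4) + (5*(-1))*(2 + 5*(-1)))² = ((88 + 4) - 5*(2 - 5))² = (92 - 5*(-3))² = (92 + 15)² = 107² = 11449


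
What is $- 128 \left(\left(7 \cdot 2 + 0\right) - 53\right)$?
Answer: $4992$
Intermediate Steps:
$- 128 \left(\left(7 \cdot 2 + 0\right) - 53\right) = - 128 \left(\left(14 + 0\right) - 53\right) = - 128 \left(14 - 53\right) = \left(-128\right) \left(-39\right) = 4992$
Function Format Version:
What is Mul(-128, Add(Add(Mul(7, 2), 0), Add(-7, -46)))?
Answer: 4992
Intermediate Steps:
Mul(-128, Add(Add(Mul(7, 2), 0), Add(-7, -46))) = Mul(-128, Add(Add(14, 0), -53)) = Mul(-128, Add(14, -53)) = Mul(-128, -39) = 4992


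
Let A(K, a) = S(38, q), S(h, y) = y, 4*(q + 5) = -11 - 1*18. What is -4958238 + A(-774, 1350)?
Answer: -19833001/4 ≈ -4.9582e+6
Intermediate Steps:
q = -49/4 (q = -5 + (-11 - 1*18)/4 = -5 + (-11 - 18)/4 = -5 + (¼)*(-29) = -5 - 29/4 = -49/4 ≈ -12.250)
A(K, a) = -49/4
-4958238 + A(-774, 1350) = -4958238 - 49/4 = -19833001/4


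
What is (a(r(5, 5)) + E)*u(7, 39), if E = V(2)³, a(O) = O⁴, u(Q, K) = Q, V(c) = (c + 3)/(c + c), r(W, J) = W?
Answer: 280875/64 ≈ 4388.7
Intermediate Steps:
V(c) = (3 + c)/(2*c) (V(c) = (3 + c)/((2*c)) = (3 + c)*(1/(2*c)) = (3 + c)/(2*c))
E = 125/64 (E = ((½)*(3 + 2)/2)³ = ((½)*(½)*5)³ = (5/4)³ = 125/64 ≈ 1.9531)
(a(r(5, 5)) + E)*u(7, 39) = (5⁴ + 125/64)*7 = (625 + 125/64)*7 = (40125/64)*7 = 280875/64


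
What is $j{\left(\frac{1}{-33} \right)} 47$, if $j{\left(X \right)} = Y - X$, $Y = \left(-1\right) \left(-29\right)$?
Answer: $\frac{45026}{33} \approx 1364.4$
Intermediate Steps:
$Y = 29$
$j{\left(X \right)} = 29 - X$
$j{\left(\frac{1}{-33} \right)} 47 = \left(29 - \frac{1}{-33}\right) 47 = \left(29 - - \frac{1}{33}\right) 47 = \left(29 + \frac{1}{33}\right) 47 = \frac{958}{33} \cdot 47 = \frac{45026}{33}$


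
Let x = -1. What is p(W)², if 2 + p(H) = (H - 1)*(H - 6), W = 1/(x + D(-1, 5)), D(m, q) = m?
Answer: 961/16 ≈ 60.063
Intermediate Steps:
W = -½ (W = 1/(-1 - 1) = 1/(-2) = -½ ≈ -0.50000)
p(H) = -2 + (-1 + H)*(-6 + H) (p(H) = -2 + (H - 1)*(H - 6) = -2 + (-1 + H)*(-6 + H))
p(W)² = (4 + (-½)² - 7*(-½))² = (4 + ¼ + 7/2)² = (31/4)² = 961/16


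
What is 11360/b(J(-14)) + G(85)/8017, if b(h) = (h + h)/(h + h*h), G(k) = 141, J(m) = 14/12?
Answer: 295988063/24051 ≈ 12307.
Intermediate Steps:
J(m) = 7/6 (J(m) = 14*(1/12) = 7/6)
b(h) = 2*h/(h + h**2) (b(h) = (2*h)/(h + h**2) = 2*h/(h + h**2))
11360/b(J(-14)) + G(85)/8017 = 11360/((2/(1 + 7/6))) + 141/8017 = 11360/((2/(13/6))) + 141*(1/8017) = 11360/((2*(6/13))) + 141/8017 = 11360/(12/13) + 141/8017 = 11360*(13/12) + 141/8017 = 36920/3 + 141/8017 = 295988063/24051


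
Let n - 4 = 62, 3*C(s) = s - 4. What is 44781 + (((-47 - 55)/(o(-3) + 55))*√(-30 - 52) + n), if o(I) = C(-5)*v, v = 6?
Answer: 44847 - 102*I*√82/37 ≈ 44847.0 - 24.964*I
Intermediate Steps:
C(s) = -4/3 + s/3 (C(s) = (s - 4)/3 = (-4 + s)/3 = -4/3 + s/3)
n = 66 (n = 4 + 62 = 66)
o(I) = -18 (o(I) = (-4/3 + (⅓)*(-5))*6 = (-4/3 - 5/3)*6 = -3*6 = -18)
44781 + (((-47 - 55)/(o(-3) + 55))*√(-30 - 52) + n) = 44781 + (((-47 - 55)/(-18 + 55))*√(-30 - 52) + 66) = 44781 + ((-102/37)*√(-82) + 66) = 44781 + ((-102*1/37)*(I*√82) + 66) = 44781 + (-102*I*√82/37 + 66) = 44781 + (66 - 102*I*√82/37) = 44847 - 102*I*√82/37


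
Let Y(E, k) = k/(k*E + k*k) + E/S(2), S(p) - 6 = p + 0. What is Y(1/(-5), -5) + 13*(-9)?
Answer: -60953/520 ≈ -117.22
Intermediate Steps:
S(p) = 6 + p (S(p) = 6 + (p + 0) = 6 + p)
Y(E, k) = E/8 + k/(k² + E*k) (Y(E, k) = k/(k*E + k*k) + E/(6 + 2) = k/(E*k + k²) + E/8 = k/(k² + E*k) + E*(⅛) = k/(k² + E*k) + E/8 = E/8 + k/(k² + E*k))
Y(1/(-5), -5) + 13*(-9) = (8 + (1/(-5))² - 5/(-5))/(8*(1/(-5) - 5)) + 13*(-9) = (8 + (-⅕)² - ⅕*(-5))/(8*(-⅕ - 5)) - 117 = (8 + 1/25 + 1)/(8*(-26/5)) - 117 = (⅛)*(-5/26)*(226/25) - 117 = -113/520 - 117 = -60953/520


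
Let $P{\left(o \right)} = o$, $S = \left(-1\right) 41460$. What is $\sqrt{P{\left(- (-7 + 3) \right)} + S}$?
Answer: $4 i \sqrt{2591} \approx 203.61 i$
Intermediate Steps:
$S = -41460$
$\sqrt{P{\left(- (-7 + 3) \right)} + S} = \sqrt{- (-7 + 3) - 41460} = \sqrt{\left(-1\right) \left(-4\right) - 41460} = \sqrt{4 - 41460} = \sqrt{-41456} = 4 i \sqrt{2591}$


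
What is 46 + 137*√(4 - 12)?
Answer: 46 + 274*I*√2 ≈ 46.0 + 387.49*I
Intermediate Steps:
46 + 137*√(4 - 12) = 46 + 137*√(-8) = 46 + 137*(2*I*√2) = 46 + 274*I*√2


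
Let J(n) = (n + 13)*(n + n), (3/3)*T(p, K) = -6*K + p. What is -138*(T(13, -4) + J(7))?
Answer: -43746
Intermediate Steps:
T(p, K) = p - 6*K (T(p, K) = -6*K + p = p - 6*K)
J(n) = 2*n*(13 + n) (J(n) = (13 + n)*(2*n) = 2*n*(13 + n))
-138*(T(13, -4) + J(7)) = -138*((13 - 6*(-4)) + 2*7*(13 + 7)) = -138*((13 + 24) + 2*7*20) = -138*(37 + 280) = -138*317 = -43746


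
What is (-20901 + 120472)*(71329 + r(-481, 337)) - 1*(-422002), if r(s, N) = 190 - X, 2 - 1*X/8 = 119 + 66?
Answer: 7267412295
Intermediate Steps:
X = -1464 (X = 16 - 8*(119 + 66) = 16 - 8*185 = 16 - 1480 = -1464)
r(s, N) = 1654 (r(s, N) = 190 - 1*(-1464) = 190 + 1464 = 1654)
(-20901 + 120472)*(71329 + r(-481, 337)) - 1*(-422002) = (-20901 + 120472)*(71329 + 1654) - 1*(-422002) = 99571*72983 + 422002 = 7266990293 + 422002 = 7267412295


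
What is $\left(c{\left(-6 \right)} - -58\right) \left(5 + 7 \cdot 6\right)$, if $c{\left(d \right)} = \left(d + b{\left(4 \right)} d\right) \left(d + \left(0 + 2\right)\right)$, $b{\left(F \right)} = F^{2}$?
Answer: $21902$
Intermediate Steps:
$c{\left(d \right)} = 17 d \left(2 + d\right)$ ($c{\left(d \right)} = \left(d + 4^{2} d\right) \left(d + \left(0 + 2\right)\right) = \left(d + 16 d\right) \left(d + 2\right) = 17 d \left(2 + d\right)$)
$\left(c{\left(-6 \right)} - -58\right) \left(5 + 7 \cdot 6\right) = \left(17 \left(-6\right) \left(2 - 6\right) - -58\right) \left(5 + 7 \cdot 6\right) = \left(17 \left(-6\right) \left(-4\right) + \left(-8 + 66\right)\right) \left(5 + 42\right) = \left(408 + 58\right) 47 = 466 \cdot 47 = 21902$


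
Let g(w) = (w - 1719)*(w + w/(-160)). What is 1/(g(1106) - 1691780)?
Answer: -80/189241651 ≈ -4.2274e-7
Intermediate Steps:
g(w) = 159*w*(-1719 + w)/160 (g(w) = (-1719 + w)*(w + w*(-1/160)) = (-1719 + w)*(w - w/160) = (-1719 + w)*(159*w/160) = 159*w*(-1719 + w)/160)
1/(g(1106) - 1691780) = 1/((159/160)*1106*(-1719 + 1106) - 1691780) = 1/((159/160)*1106*(-613) - 1691780) = 1/(-53899251/80 - 1691780) = 1/(-189241651/80) = -80/189241651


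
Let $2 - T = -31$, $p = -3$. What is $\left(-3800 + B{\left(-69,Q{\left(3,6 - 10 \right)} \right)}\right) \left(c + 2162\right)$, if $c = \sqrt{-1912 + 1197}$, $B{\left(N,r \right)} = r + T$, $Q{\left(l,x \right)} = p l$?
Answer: $-8163712 - 3776 i \sqrt{715} \approx -8.1637 \cdot 10^{6} - 1.0097 \cdot 10^{5} i$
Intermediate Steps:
$T = 33$ ($T = 2 - -31 = 2 + 31 = 33$)
$Q{\left(l,x \right)} = - 3 l$
$B{\left(N,r \right)} = 33 + r$ ($B{\left(N,r \right)} = r + 33 = 33 + r$)
$c = i \sqrt{715}$ ($c = \sqrt{-715} = i \sqrt{715} \approx 26.739 i$)
$\left(-3800 + B{\left(-69,Q{\left(3,6 - 10 \right)} \right)}\right) \left(c + 2162\right) = \left(-3800 + \left(33 - 9\right)\right) \left(i \sqrt{715} + 2162\right) = \left(-3800 + \left(33 - 9\right)\right) \left(2162 + i \sqrt{715}\right) = \left(-3800 + 24\right) \left(2162 + i \sqrt{715}\right) = - 3776 \left(2162 + i \sqrt{715}\right) = -8163712 - 3776 i \sqrt{715}$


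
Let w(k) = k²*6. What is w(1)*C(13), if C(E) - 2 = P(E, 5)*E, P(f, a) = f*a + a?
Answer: 5472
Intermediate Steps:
P(f, a) = a + a*f (P(f, a) = a*f + a = a + a*f)
w(k) = 6*k²
C(E) = 2 + E*(5 + 5*E) (C(E) = 2 + (5*(1 + E))*E = 2 + (5 + 5*E)*E = 2 + E*(5 + 5*E))
w(1)*C(13) = (6*1²)*(2 + 5*13*(1 + 13)) = (6*1)*(2 + 5*13*14) = 6*(2 + 910) = 6*912 = 5472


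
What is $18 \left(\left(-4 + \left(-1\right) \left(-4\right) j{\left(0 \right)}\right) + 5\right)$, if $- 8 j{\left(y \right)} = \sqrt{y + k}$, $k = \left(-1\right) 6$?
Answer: $18 - 9 i \sqrt{6} \approx 18.0 - 22.045 i$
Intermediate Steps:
$k = -6$
$j{\left(y \right)} = - \frac{\sqrt{-6 + y}}{8}$ ($j{\left(y \right)} = - \frac{\sqrt{y - 6}}{8} = - \frac{\sqrt{-6 + y}}{8}$)
$18 \left(\left(-4 + \left(-1\right) \left(-4\right) j{\left(0 \right)}\right) + 5\right) = 18 \left(\left(-4 + \left(-1\right) \left(-4\right) \left(- \frac{\sqrt{-6 + 0}}{8}\right)\right) + 5\right) = 18 \left(\left(-4 + 4 \left(- \frac{\sqrt{-6}}{8}\right)\right) + 5\right) = 18 \left(\left(-4 + 4 \left(- \frac{i \sqrt{6}}{8}\right)\right) + 5\right) = 18 \left(\left(-4 - \frac{i \sqrt{6}}{2}\right) + 5\right) = 18 \left(1 - \frac{i \sqrt{6}}{2}\right) = 18 - 9 i \sqrt{6}$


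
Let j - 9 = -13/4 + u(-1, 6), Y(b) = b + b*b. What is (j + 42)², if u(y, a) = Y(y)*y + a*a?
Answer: 112225/16 ≈ 7014.1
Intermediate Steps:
Y(b) = b + b²
u(y, a) = a² + y²*(1 + y) (u(y, a) = (y*(1 + y))*y + a*a = y²*(1 + y) + a² = a² + y²*(1 + y))
j = 167/4 (j = 9 + (-13/4 + (6² + (-1)²*(1 - 1))) = 9 + (-13*¼ + (36 + 1*0)) = 9 + (-13/4 + (36 + 0)) = 9 + (-13/4 + 36) = 9 + 131/4 = 167/4 ≈ 41.750)
(j + 42)² = (167/4 + 42)² = (335/4)² = 112225/16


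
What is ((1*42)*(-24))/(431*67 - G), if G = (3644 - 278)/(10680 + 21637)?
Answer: -1916208/54894979 ≈ -0.034907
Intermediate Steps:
G = 198/1901 (G = 3366/32317 = 3366*(1/32317) = 198/1901 ≈ 0.10416)
((1*42)*(-24))/(431*67 - G) = ((1*42)*(-24))/(431*67 - 1*198/1901) = (42*(-24))/(28877 - 198/1901) = -1008/54894979/1901 = -1008*1901/54894979 = -1916208/54894979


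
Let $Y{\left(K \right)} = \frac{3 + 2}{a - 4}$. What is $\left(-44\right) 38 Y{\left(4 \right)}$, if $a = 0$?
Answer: $2090$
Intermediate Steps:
$Y{\left(K \right)} = - \frac{5}{4}$ ($Y{\left(K \right)} = \frac{3 + 2}{0 - 4} = \frac{5}{-4} = 5 \left(- \frac{1}{4}\right) = - \frac{5}{4}$)
$\left(-44\right) 38 Y{\left(4 \right)} = \left(-44\right) 38 \left(- \frac{5}{4}\right) = \left(-1672\right) \left(- \frac{5}{4}\right) = 2090$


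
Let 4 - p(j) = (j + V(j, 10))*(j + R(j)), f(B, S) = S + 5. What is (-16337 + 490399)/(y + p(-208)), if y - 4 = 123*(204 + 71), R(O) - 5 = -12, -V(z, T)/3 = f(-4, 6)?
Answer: -237031/8991 ≈ -26.363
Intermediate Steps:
f(B, S) = 5 + S
V(z, T) = -33 (V(z, T) = -3*(5 + 6) = -3*11 = -33)
R(O) = -7 (R(O) = 5 - 12 = -7)
y = 33829 (y = 4 + 123*(204 + 71) = 4 + 123*275 = 4 + 33825 = 33829)
p(j) = 4 - (-33 + j)*(-7 + j) (p(j) = 4 - (j - 33)*(j - 7) = 4 - (-33 + j)*(-7 + j))
(-16337 + 490399)/(y + p(-208)) = (-16337 + 490399)/(33829 + (-227 - 1*(-208)² + 40*(-208))) = 474062/(33829 + (-227 - 1*43264 - 8320)) = 474062/(33829 + (-227 - 43264 - 8320)) = 474062/(33829 - 51811) = 474062/(-17982) = 474062*(-1/17982) = -237031/8991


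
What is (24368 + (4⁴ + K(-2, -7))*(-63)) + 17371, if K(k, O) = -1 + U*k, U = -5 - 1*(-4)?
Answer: 25548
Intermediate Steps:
U = -1 (U = -5 + 4 = -1)
K(k, O) = -1 - k
(24368 + (4⁴ + K(-2, -7))*(-63)) + 17371 = (24368 + (4⁴ + (-1 - 1*(-2)))*(-63)) + 17371 = (24368 + (256 + (-1 + 2))*(-63)) + 17371 = (24368 + (256 + 1)*(-63)) + 17371 = (24368 + 257*(-63)) + 17371 = (24368 - 16191) + 17371 = 8177 + 17371 = 25548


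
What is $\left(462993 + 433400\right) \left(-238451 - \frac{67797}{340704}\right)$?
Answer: $- \frac{8091568031519477}{37856} \approx -2.1375 \cdot 10^{11}$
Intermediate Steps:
$\left(462993 + 433400\right) \left(-238451 - \frac{67797}{340704}\right) = 896393 \left(-238451 - \frac{7533}{37856}\right) = 896393 \left(- \frac{9026808589}{37856}\right) = - \frac{8091568031519477}{37856}$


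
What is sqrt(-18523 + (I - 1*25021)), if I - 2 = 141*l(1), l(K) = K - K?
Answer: 3*I*sqrt(4838) ≈ 208.67*I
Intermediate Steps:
l(K) = 0
I = 2 (I = 2 + 141*0 = 2 + 0 = 2)
sqrt(-18523 + (I - 1*25021)) = sqrt(-18523 + (2 - 1*25021)) = sqrt(-18523 + (2 - 25021)) = sqrt(-18523 - 25019) = sqrt(-43542) = 3*I*sqrt(4838)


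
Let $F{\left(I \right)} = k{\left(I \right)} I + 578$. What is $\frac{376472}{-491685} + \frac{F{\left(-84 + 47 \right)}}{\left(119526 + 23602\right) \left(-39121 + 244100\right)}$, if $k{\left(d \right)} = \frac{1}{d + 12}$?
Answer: $- \frac{55225117314928201}{72125848688478600} \approx -0.76568$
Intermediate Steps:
$k{\left(d \right)} = \frac{1}{12 + d}$
$F{\left(I \right)} = 578 + \frac{I}{12 + I}$ ($F{\left(I \right)} = \frac{I}{12 + I} + 578 = 578 + \frac{I}{12 + I}$)
$\frac{376472}{-491685} + \frac{F{\left(-84 + 47 \right)}}{\left(119526 + 23602\right) \left(-39121 + 244100\right)} = \frac{376472}{-491685} + \frac{3 \frac{1}{12 + \left(-84 + 47\right)} \left(2312 + 193 \left(-84 + 47\right)\right)}{\left(119526 + 23602\right) \left(-39121 + 244100\right)} = 376472 \left(- \frac{1}{491685}\right) + \frac{3 \frac{1}{12 - 37} \left(2312 + 193 \left(-37\right)\right)}{143128 \cdot 204979} = - \frac{376472}{491685} + \frac{3 \frac{1}{-25} \left(2312 - 7141\right)}{29338234312} = - \frac{376472}{491685} + 3 \left(- \frac{1}{25}\right) \left(-4829\right) \frac{1}{29338234312} = - \frac{376472}{491685} + \frac{14487}{25} \cdot \frac{1}{29338234312} = - \frac{376472}{491685} + \frac{14487}{733455857800} = - \frac{55225117314928201}{72125848688478600}$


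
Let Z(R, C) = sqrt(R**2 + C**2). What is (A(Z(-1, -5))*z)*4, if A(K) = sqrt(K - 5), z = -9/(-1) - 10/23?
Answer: 788*sqrt(-5 + sqrt(26))/23 ≈ 10.781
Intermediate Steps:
Z(R, C) = sqrt(C**2 + R**2)
z = 197/23 (z = -9*(-1) - 10*1/23 = 9 - 10/23 = 197/23 ≈ 8.5652)
A(K) = sqrt(-5 + K)
(A(Z(-1, -5))*z)*4 = (sqrt(-5 + sqrt((-5)**2 + (-1)**2))*(197/23))*4 = (sqrt(-5 + sqrt(25 + 1))*(197/23))*4 = (sqrt(-5 + sqrt(26))*(197/23))*4 = (197*sqrt(-5 + sqrt(26))/23)*4 = 788*sqrt(-5 + sqrt(26))/23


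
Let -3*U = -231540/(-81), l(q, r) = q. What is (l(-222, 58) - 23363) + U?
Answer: -1987565/81 ≈ -24538.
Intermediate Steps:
U = -77180/81 (U = -(-2270)*102/(-81)/3 = -(-2270)*102*(-1/81)/3 = -(-2270)*(-34)/(3*27) = -1/3*77180/27 = -77180/81 ≈ -952.84)
(l(-222, 58) - 23363) + U = (-222 - 23363) - 77180/81 = -23585 - 77180/81 = -1987565/81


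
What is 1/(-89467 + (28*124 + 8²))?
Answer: -1/85931 ≈ -1.1637e-5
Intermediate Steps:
1/(-89467 + (28*124 + 8²)) = 1/(-89467 + (3472 + 64)) = 1/(-89467 + 3536) = 1/(-85931) = -1/85931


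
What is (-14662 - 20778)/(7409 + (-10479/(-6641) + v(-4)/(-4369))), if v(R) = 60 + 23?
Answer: -1028274907760/215013876909 ≈ -4.7824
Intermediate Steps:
v(R) = 83
(-14662 - 20778)/(7409 + (-10479/(-6641) + v(-4)/(-4369))) = (-14662 - 20778)/(7409 + (-10479/(-6641) + 83/(-4369))) = -35440/(7409 + (-10479*(-1/6641) + 83*(-1/4369))) = -35440/(7409 + (10479/6641 - 83/4369)) = -35440/(7409 + 45231548/29014529) = -35440/215013876909/29014529 = -35440*29014529/215013876909 = -1028274907760/215013876909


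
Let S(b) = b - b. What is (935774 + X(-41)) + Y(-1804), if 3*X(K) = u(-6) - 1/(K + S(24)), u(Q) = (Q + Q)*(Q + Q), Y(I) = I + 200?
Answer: 114908815/123 ≈ 9.3422e+5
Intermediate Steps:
Y(I) = 200 + I
S(b) = 0
u(Q) = 4*Q² (u(Q) = (2*Q)*(2*Q) = 4*Q²)
X(K) = 48 - 1/(3*K) (X(K) = (4*(-6)² - 1/(K + 0))/3 = (4*36 - 1/K)/3 = (144 - 1/K)/3 = 48 - 1/(3*K))
(935774 + X(-41)) + Y(-1804) = (935774 + (48 - ⅓/(-41))) + (200 - 1804) = (935774 + (48 - ⅓*(-1/41))) - 1604 = (935774 + (48 + 1/123)) - 1604 = (935774 + 5905/123) - 1604 = 115106107/123 - 1604 = 114908815/123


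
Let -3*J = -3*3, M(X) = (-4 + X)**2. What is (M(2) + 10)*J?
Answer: 42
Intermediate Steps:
J = 3 (J = -(-1)*3 = -1/3*(-9) = 3)
(M(2) + 10)*J = ((-4 + 2)**2 + 10)*3 = ((-2)**2 + 10)*3 = (4 + 10)*3 = 14*3 = 42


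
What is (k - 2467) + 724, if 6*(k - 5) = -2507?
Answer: -12935/6 ≈ -2155.8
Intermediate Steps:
k = -2477/6 (k = 5 + (1/6)*(-2507) = 5 - 2507/6 = -2477/6 ≈ -412.83)
(k - 2467) + 724 = (-2477/6 - 2467) + 724 = -17279/6 + 724 = -12935/6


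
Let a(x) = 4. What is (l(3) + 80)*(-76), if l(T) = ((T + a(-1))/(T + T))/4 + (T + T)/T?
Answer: -37525/6 ≈ -6254.2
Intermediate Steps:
l(T) = 2 + (4 + T)/(8*T) (l(T) = ((T + 4)/(T + T))/4 + (T + T)/T = ((4 + T)/((2*T)))*(¼) + (2*T)/T = ((4 + T)*(1/(2*T)))*(¼) + 2 = ((4 + T)/(2*T))*(¼) + 2 = (4 + T)/(8*T) + 2 = 2 + (4 + T)/(8*T))
(l(3) + 80)*(-76) = ((⅛)*(4 + 17*3)/3 + 80)*(-76) = ((⅛)*(⅓)*(4 + 51) + 80)*(-76) = ((⅛)*(⅓)*55 + 80)*(-76) = (55/24 + 80)*(-76) = (1975/24)*(-76) = -37525/6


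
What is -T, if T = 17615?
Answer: -17615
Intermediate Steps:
-T = -1*17615 = -17615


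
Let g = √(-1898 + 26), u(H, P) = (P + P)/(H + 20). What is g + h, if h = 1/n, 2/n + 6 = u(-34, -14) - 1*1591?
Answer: -1595/2 + 12*I*√13 ≈ -797.5 + 43.267*I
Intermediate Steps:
u(H, P) = 2*P/(20 + H) (u(H, P) = (2*P)/(20 + H) = 2*P/(20 + H))
n = -2/1595 (n = 2/(-6 + (2*(-14)/(20 - 34) - 1*1591)) = 2/(-6 + (2*(-14)/(-14) - 1591)) = 2/(-6 + (2*(-14)*(-1/14) - 1591)) = 2/(-6 + (2 - 1591)) = 2/(-6 - 1589) = 2/(-1595) = 2*(-1/1595) = -2/1595 ≈ -0.0012539)
h = -1595/2 (h = 1/(-2/1595) = -1595/2 ≈ -797.50)
g = 12*I*√13 (g = √(-1872) = 12*I*√13 ≈ 43.267*I)
g + h = 12*I*√13 - 1595/2 = -1595/2 + 12*I*√13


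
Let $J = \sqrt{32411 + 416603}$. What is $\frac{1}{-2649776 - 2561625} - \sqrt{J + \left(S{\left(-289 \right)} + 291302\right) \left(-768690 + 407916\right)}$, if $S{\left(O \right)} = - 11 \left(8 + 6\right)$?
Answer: $- \frac{1}{5211401} - i \sqrt{105038628552 - \sqrt{449014}} \approx -1.9189 \cdot 10^{-7} - 3.241 \cdot 10^{5} i$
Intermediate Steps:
$S{\left(O \right)} = -154$ ($S{\left(O \right)} = \left(-11\right) 14 = -154$)
$J = \sqrt{449014} \approx 670.08$
$\frac{1}{-2649776 - 2561625} - \sqrt{J + \left(S{\left(-289 \right)} + 291302\right) \left(-768690 + 407916\right)} = \frac{1}{-2649776 - 2561625} - \sqrt{\sqrt{449014} + \left(-154 + 291302\right) \left(-768690 + 407916\right)} = \frac{1}{-5211401} - \sqrt{\sqrt{449014} + 291148 \left(-360774\right)} = - \frac{1}{5211401} - \sqrt{\sqrt{449014} - 105038628552} = - \frac{1}{5211401} - \sqrt{-105038628552 + \sqrt{449014}}$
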